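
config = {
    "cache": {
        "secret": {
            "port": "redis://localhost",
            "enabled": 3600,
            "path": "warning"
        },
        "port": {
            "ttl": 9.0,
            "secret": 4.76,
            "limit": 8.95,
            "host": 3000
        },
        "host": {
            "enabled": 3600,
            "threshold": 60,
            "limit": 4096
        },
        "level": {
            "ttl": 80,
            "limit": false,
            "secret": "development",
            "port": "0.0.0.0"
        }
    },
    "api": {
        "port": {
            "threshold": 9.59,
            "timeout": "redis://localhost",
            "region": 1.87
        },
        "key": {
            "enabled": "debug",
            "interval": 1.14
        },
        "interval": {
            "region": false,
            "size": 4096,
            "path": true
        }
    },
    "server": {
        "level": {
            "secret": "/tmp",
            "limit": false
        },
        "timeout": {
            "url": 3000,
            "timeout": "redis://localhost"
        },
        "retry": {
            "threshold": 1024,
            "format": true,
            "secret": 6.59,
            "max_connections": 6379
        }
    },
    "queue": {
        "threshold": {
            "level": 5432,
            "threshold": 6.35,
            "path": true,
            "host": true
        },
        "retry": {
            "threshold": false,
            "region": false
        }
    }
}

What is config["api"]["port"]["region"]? 1.87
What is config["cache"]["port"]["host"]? 3000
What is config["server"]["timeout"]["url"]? 3000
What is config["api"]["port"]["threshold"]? 9.59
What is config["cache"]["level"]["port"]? "0.0.0.0"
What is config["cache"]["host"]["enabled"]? 3600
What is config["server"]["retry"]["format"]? True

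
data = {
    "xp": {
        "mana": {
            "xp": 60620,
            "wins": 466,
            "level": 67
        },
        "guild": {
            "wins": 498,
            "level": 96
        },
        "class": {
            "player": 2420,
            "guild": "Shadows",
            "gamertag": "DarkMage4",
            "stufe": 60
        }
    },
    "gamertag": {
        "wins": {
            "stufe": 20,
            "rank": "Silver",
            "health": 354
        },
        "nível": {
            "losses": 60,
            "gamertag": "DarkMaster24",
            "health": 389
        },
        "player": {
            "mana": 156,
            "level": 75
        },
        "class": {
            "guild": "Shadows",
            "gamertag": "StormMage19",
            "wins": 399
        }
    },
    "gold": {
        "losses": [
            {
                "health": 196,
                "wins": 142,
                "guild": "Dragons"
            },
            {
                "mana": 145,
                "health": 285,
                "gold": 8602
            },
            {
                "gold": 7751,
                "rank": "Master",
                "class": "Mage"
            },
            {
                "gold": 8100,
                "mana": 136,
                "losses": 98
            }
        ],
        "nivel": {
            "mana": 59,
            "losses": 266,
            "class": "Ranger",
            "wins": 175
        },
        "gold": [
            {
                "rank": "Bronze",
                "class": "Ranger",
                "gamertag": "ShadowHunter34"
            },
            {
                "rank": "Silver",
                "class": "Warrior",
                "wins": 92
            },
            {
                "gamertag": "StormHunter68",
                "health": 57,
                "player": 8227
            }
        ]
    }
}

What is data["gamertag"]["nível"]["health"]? 389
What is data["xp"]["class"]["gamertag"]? "DarkMage4"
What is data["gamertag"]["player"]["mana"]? 156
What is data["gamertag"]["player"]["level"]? 75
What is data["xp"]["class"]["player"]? 2420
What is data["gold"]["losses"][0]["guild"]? "Dragons"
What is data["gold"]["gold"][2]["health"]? 57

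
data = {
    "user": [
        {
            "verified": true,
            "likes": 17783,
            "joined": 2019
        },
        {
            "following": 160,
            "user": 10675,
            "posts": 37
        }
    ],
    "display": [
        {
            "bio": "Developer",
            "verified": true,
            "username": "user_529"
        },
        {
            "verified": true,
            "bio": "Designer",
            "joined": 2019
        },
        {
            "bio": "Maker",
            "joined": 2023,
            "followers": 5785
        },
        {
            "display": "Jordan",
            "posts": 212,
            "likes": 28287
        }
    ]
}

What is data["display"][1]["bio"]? "Designer"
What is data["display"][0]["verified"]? True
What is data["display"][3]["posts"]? 212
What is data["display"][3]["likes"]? 28287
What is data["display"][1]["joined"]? 2019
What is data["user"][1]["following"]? 160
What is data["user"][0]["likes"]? 17783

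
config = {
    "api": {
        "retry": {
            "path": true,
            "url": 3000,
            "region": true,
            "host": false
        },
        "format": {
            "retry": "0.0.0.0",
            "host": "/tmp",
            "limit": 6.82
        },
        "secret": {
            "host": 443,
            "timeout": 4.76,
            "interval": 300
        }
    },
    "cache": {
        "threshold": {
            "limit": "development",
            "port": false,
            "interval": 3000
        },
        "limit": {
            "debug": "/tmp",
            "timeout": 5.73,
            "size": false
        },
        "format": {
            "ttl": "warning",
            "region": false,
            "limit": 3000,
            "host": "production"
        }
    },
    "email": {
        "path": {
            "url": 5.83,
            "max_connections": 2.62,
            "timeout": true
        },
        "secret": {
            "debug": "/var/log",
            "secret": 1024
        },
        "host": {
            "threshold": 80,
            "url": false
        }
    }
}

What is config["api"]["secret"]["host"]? 443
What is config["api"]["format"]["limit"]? 6.82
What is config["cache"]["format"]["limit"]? 3000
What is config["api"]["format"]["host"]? "/tmp"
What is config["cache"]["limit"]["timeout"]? 5.73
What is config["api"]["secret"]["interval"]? 300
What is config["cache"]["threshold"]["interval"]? 3000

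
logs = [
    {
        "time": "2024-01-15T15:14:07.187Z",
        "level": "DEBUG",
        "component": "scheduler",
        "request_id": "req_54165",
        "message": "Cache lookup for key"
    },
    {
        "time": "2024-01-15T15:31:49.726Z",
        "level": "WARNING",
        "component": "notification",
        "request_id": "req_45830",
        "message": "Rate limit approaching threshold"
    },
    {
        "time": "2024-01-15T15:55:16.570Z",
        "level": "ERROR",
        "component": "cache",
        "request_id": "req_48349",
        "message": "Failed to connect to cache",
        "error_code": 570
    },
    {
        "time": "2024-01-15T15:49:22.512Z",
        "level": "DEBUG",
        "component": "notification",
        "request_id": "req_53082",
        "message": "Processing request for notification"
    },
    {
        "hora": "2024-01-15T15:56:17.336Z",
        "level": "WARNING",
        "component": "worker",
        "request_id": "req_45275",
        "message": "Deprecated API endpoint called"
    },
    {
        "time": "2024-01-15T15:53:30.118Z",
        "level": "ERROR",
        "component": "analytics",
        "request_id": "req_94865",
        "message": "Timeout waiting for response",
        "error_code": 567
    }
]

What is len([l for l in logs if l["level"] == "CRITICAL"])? 0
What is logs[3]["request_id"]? "req_53082"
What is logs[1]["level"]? "WARNING"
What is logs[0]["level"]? "DEBUG"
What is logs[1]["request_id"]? "req_45830"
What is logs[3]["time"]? "2024-01-15T15:49:22.512Z"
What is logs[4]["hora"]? "2024-01-15T15:56:17.336Z"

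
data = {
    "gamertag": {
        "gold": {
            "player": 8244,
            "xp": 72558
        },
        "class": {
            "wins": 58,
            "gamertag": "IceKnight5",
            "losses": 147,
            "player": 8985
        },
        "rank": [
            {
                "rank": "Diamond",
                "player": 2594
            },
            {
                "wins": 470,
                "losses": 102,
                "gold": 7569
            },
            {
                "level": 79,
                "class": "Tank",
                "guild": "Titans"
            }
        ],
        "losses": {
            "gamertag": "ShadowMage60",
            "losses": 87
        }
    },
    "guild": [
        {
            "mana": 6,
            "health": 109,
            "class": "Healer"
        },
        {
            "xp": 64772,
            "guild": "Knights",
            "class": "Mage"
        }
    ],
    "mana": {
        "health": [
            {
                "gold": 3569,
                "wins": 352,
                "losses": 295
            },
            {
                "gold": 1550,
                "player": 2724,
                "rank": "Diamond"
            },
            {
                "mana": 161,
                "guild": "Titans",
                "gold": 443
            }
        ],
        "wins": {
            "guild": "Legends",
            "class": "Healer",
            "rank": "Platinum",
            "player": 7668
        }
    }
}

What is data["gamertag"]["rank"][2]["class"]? "Tank"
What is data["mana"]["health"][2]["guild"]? "Titans"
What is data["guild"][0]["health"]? 109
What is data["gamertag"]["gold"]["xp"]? 72558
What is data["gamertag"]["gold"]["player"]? 8244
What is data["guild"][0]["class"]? "Healer"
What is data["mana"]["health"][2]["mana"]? 161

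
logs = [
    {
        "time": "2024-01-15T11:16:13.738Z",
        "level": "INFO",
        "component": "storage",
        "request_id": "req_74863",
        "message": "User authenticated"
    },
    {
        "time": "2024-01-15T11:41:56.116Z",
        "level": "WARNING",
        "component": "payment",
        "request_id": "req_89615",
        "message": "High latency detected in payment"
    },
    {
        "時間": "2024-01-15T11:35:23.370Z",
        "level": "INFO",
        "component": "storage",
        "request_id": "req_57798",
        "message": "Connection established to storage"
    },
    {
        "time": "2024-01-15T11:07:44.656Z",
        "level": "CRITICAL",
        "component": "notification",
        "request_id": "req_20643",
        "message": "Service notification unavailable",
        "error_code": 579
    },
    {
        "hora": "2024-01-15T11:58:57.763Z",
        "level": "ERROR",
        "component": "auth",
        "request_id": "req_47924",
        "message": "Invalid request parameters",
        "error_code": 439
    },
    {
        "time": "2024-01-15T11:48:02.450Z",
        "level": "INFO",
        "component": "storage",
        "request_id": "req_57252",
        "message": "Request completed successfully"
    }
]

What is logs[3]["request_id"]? "req_20643"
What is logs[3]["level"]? "CRITICAL"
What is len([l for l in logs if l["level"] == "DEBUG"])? 0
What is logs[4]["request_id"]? "req_47924"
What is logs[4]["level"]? "ERROR"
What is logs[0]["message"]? "User authenticated"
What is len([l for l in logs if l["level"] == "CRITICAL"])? 1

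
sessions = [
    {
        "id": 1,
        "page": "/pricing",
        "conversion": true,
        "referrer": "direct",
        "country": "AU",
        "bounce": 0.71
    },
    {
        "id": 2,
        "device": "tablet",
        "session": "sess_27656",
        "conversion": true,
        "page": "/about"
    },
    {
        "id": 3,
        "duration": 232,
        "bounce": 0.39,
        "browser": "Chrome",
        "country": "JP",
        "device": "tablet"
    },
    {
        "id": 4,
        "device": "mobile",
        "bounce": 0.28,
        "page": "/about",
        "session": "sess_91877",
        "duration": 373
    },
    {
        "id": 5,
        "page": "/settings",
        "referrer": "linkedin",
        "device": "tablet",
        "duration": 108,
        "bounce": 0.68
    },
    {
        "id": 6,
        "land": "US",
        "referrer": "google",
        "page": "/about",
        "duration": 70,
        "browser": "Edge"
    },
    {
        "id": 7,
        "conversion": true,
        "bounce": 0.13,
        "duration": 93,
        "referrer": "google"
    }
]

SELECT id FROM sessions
[1, 2, 3, 4, 5, 6, 7]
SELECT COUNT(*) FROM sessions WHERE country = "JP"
1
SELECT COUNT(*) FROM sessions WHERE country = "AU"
1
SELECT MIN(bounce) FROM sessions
0.13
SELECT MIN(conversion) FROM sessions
True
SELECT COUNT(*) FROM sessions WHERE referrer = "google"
2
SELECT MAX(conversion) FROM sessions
True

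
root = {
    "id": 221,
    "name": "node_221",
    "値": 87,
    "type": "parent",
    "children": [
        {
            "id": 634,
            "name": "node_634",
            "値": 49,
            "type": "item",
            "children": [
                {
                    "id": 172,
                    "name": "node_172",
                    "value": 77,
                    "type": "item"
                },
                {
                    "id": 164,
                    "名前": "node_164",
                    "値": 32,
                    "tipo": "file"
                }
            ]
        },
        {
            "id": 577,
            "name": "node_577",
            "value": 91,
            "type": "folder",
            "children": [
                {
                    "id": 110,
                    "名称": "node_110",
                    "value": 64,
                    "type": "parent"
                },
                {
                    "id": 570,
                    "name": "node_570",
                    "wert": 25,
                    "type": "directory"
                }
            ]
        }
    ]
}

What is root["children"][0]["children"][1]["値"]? 32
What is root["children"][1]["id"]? 577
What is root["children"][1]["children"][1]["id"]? 570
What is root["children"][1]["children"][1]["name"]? "node_570"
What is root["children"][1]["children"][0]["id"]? 110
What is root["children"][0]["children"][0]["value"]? 77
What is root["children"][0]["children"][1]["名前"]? "node_164"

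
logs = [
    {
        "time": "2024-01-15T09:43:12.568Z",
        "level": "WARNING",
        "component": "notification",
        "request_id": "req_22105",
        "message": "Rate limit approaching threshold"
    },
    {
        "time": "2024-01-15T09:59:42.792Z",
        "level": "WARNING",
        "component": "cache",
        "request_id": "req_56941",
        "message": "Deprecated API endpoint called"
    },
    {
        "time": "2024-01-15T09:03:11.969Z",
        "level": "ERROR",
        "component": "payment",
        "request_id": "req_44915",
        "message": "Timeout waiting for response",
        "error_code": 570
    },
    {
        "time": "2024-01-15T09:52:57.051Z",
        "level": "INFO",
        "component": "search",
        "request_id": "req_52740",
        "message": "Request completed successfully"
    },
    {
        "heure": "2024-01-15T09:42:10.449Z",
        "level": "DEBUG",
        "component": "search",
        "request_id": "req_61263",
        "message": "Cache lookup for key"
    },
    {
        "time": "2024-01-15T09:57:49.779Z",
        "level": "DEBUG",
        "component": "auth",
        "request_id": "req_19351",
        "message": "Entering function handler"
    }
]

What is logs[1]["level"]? "WARNING"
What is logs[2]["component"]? "payment"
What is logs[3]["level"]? "INFO"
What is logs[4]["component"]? "search"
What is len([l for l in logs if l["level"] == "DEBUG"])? 2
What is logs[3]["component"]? "search"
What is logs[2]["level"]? "ERROR"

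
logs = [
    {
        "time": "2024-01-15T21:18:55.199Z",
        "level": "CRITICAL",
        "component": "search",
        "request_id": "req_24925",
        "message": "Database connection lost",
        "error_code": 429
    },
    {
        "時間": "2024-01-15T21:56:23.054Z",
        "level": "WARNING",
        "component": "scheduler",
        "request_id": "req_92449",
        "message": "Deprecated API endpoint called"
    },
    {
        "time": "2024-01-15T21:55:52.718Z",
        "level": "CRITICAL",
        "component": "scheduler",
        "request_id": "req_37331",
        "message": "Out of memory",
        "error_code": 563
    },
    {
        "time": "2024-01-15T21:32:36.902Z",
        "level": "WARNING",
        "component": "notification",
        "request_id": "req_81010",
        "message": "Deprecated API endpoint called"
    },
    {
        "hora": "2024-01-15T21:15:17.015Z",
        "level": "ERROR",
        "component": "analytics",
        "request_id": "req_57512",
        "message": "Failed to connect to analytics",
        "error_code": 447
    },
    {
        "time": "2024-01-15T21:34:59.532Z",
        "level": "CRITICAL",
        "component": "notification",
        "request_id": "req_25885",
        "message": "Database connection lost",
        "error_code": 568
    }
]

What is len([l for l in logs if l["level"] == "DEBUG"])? 0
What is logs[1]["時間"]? "2024-01-15T21:56:23.054Z"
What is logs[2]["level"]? "CRITICAL"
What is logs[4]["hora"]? "2024-01-15T21:15:17.015Z"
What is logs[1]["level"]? "WARNING"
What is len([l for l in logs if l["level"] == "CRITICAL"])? 3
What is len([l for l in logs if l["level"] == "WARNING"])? 2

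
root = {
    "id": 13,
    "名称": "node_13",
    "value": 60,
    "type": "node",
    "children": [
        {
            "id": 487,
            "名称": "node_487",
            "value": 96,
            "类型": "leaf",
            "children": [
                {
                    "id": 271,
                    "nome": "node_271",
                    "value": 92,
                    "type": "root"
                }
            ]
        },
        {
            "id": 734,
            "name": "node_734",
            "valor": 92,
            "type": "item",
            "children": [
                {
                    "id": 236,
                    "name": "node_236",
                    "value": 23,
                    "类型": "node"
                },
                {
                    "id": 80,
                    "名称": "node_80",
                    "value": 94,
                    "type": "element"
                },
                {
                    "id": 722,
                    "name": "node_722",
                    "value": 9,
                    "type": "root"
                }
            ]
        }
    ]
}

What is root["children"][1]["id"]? 734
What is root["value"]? 60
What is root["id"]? 13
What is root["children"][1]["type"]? "item"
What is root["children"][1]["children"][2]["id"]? 722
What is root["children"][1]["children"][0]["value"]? 23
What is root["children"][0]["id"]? 487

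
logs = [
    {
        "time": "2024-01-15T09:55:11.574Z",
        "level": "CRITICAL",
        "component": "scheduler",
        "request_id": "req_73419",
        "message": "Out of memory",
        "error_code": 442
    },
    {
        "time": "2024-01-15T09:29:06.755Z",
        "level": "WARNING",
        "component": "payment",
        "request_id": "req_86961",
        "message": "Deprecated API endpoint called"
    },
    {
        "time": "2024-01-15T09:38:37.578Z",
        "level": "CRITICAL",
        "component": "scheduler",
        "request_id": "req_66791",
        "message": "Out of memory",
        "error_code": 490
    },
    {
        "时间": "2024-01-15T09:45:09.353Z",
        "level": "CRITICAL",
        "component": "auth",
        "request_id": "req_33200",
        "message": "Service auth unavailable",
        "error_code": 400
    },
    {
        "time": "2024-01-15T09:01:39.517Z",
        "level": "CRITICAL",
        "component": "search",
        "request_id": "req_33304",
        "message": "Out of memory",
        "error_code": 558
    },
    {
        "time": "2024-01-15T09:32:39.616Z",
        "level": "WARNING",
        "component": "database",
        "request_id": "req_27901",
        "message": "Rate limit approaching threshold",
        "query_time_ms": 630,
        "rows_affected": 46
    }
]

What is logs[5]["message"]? "Rate limit approaching threshold"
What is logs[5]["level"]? "WARNING"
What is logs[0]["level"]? "CRITICAL"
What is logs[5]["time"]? "2024-01-15T09:32:39.616Z"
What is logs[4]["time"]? "2024-01-15T09:01:39.517Z"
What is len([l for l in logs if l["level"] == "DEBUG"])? 0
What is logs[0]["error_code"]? 442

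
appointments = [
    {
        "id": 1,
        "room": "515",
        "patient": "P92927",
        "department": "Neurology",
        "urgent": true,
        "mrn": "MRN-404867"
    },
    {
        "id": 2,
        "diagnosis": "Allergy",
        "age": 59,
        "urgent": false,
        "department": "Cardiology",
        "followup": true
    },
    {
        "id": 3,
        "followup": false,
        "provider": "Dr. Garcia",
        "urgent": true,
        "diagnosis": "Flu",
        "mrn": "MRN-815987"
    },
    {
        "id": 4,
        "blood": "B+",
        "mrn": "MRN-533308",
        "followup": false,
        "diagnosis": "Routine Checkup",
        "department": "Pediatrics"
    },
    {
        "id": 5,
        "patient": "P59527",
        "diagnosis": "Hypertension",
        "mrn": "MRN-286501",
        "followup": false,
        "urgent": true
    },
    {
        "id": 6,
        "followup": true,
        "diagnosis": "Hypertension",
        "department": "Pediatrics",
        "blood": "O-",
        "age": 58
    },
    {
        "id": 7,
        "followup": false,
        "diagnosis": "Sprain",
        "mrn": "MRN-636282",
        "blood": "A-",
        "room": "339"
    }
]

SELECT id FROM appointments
[1, 2, 3, 4, 5, 6, 7]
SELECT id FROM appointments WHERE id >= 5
[5, 6, 7]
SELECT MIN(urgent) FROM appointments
False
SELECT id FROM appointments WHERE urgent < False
[]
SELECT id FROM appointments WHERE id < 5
[1, 2, 3, 4]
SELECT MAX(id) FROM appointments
7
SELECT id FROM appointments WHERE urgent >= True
[1, 3, 5]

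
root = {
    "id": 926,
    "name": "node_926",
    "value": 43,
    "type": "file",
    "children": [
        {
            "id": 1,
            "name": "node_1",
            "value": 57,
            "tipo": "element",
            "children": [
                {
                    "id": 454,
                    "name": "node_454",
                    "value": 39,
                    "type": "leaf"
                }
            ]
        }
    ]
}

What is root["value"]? 43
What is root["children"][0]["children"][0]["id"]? 454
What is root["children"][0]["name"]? "node_1"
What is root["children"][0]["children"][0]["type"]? "leaf"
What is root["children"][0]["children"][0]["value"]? 39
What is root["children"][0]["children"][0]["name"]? "node_454"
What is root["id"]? 926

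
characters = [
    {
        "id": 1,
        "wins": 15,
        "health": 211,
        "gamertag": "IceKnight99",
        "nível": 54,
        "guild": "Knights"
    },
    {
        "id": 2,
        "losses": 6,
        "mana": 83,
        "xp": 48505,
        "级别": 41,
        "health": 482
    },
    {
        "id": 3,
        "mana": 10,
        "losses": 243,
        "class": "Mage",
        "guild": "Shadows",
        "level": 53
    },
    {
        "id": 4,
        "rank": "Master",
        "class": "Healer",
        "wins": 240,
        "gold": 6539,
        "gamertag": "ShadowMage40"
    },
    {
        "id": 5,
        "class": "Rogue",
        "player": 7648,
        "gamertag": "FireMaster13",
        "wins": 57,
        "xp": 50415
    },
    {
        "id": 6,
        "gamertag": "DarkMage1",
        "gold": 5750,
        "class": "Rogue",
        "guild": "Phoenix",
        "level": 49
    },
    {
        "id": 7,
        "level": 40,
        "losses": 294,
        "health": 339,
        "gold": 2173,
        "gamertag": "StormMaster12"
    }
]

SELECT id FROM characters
[1, 2, 3, 4, 5, 6, 7]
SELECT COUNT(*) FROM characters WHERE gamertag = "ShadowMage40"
1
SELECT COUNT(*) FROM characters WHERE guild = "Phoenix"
1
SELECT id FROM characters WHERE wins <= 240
[1, 4, 5]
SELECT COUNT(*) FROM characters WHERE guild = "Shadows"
1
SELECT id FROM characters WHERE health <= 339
[1, 7]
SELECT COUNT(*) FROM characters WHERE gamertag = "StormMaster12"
1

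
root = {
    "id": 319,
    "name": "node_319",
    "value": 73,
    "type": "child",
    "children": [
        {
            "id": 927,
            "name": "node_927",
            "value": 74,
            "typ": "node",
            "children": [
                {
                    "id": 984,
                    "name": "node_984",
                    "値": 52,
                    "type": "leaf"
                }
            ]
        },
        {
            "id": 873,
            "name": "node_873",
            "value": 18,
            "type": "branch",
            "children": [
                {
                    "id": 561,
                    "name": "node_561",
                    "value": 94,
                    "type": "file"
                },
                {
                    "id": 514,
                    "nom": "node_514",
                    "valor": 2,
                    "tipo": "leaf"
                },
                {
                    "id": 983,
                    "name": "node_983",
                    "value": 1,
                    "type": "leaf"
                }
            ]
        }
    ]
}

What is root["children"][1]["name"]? "node_873"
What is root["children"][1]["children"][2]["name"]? "node_983"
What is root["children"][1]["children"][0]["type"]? "file"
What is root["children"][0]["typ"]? "node"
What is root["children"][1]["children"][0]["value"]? 94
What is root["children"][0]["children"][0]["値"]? 52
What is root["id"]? 319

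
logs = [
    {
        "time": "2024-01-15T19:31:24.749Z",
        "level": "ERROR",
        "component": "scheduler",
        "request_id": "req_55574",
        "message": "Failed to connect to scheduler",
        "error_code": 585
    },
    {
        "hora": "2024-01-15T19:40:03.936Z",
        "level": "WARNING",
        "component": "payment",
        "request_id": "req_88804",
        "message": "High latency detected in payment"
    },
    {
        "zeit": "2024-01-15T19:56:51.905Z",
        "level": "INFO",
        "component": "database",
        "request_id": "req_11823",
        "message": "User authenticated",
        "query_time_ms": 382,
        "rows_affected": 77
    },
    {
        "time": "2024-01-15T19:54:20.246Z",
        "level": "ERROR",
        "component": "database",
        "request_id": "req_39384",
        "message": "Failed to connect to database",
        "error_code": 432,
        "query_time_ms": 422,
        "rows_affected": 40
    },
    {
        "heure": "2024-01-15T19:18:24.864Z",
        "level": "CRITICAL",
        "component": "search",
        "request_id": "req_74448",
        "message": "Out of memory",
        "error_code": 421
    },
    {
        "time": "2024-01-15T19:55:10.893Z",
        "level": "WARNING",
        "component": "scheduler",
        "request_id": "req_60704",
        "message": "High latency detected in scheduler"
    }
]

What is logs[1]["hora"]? "2024-01-15T19:40:03.936Z"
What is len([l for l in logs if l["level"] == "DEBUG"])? 0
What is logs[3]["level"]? "ERROR"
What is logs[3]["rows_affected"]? 40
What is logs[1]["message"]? "High latency detected in payment"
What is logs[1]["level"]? "WARNING"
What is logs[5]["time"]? "2024-01-15T19:55:10.893Z"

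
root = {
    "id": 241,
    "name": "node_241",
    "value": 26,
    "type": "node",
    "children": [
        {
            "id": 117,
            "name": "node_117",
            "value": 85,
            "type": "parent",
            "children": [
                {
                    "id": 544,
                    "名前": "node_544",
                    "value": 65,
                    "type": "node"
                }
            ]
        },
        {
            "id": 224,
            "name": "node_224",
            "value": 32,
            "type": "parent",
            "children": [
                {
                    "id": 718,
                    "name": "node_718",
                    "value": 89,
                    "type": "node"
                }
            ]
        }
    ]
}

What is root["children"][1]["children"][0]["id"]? 718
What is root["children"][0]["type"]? "parent"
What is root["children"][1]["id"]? 224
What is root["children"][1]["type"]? "parent"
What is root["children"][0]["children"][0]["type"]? "node"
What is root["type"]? "node"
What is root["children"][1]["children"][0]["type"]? "node"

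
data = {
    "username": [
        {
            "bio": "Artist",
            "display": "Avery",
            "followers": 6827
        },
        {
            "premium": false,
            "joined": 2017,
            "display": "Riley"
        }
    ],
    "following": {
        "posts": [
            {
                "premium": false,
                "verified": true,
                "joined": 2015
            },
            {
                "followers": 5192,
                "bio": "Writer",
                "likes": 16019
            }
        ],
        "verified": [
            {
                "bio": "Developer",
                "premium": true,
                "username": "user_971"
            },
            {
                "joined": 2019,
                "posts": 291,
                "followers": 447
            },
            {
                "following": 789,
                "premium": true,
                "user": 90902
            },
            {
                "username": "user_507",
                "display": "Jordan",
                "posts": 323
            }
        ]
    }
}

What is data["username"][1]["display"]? "Riley"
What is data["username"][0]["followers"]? 6827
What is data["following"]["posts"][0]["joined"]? 2015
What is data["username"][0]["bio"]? "Artist"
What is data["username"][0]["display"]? "Avery"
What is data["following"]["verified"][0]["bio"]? "Developer"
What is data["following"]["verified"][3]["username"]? "user_507"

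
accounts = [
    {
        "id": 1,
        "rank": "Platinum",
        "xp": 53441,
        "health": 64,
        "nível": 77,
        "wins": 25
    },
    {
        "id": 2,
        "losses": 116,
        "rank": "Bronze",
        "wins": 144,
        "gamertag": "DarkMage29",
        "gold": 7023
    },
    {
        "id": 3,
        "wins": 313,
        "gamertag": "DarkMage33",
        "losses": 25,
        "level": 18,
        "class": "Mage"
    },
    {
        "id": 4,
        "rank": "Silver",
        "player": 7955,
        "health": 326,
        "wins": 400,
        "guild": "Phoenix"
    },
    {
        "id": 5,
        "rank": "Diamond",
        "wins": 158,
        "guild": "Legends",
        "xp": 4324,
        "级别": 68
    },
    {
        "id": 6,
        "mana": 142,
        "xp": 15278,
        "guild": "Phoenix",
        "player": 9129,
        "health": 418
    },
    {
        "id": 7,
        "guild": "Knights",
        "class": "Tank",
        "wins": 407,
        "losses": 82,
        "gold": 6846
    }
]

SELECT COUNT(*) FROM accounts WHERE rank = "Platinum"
1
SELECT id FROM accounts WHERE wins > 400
[7]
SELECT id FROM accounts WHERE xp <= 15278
[5, 6]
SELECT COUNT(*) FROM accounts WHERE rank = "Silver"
1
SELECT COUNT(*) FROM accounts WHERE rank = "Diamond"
1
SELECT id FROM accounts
[1, 2, 3, 4, 5, 6, 7]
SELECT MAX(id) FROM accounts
7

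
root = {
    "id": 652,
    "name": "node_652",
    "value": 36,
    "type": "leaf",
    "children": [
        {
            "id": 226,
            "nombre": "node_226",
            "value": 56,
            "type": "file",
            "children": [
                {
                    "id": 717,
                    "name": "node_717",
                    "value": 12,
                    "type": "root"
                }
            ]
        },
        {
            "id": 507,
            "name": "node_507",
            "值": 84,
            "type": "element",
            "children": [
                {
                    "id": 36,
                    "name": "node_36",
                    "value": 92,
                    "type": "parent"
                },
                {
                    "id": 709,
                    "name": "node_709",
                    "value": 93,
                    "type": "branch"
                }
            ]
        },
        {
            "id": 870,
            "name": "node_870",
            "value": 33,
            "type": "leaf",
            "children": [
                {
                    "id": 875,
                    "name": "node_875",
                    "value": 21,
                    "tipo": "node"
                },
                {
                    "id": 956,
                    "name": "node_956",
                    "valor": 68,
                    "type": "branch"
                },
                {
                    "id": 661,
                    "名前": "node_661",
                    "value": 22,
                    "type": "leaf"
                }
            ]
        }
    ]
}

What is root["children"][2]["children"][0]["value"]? 21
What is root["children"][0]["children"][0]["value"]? 12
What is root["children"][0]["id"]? 226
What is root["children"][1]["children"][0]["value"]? 92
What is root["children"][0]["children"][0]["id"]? 717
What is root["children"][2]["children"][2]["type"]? "leaf"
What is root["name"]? "node_652"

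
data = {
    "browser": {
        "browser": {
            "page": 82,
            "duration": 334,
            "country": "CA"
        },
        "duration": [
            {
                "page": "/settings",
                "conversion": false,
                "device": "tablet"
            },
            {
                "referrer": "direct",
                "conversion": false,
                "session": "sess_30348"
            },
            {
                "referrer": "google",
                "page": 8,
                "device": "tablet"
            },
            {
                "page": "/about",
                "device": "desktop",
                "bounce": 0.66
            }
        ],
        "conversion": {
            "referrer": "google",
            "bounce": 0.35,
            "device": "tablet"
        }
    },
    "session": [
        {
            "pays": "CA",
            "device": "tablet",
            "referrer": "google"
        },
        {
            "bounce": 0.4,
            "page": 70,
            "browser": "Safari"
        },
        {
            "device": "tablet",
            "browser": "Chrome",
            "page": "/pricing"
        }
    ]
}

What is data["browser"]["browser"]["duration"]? 334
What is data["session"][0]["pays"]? "CA"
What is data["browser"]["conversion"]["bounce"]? 0.35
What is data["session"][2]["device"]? "tablet"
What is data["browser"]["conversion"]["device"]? "tablet"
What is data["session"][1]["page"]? 70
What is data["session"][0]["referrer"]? "google"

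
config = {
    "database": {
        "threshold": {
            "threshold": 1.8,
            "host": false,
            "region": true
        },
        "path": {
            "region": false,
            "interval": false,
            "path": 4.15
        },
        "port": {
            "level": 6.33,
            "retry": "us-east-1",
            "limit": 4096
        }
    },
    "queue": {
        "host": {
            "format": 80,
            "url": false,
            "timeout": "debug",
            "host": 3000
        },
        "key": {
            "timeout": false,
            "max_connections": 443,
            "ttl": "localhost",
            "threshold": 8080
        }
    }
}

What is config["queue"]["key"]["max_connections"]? 443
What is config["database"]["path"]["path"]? 4.15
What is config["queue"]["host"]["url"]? False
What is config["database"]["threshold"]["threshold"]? 1.8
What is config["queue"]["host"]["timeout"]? "debug"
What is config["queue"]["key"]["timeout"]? False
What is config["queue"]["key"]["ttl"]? "localhost"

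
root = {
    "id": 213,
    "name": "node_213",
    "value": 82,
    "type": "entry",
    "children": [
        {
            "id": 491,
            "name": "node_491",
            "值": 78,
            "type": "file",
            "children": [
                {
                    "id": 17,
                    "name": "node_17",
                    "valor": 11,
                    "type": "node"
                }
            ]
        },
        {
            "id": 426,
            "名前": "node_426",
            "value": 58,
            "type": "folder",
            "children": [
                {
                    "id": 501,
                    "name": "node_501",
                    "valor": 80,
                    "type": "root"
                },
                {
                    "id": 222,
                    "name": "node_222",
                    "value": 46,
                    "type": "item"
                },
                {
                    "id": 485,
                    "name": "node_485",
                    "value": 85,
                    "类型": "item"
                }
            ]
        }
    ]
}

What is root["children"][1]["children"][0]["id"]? 501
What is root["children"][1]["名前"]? "node_426"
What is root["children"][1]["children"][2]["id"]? 485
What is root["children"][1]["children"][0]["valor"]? 80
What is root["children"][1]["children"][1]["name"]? "node_222"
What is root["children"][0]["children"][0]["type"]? "node"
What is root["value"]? 82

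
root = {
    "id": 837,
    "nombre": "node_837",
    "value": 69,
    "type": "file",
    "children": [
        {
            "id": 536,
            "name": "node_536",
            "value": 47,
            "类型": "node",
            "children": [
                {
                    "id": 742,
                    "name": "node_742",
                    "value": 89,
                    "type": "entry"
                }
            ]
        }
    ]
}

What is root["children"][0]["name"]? "node_536"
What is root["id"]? 837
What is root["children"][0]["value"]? 47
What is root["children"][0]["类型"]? "node"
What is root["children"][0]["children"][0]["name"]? "node_742"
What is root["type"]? "file"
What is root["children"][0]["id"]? 536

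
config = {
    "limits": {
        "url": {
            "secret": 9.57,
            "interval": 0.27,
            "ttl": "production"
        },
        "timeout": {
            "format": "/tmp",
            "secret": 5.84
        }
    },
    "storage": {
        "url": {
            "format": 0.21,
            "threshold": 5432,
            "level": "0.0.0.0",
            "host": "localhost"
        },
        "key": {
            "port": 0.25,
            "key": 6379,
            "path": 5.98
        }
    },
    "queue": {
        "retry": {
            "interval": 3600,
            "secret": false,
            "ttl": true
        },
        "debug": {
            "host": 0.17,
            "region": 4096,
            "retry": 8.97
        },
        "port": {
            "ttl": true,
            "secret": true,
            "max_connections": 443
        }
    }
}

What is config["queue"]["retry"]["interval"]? 3600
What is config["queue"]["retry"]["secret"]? False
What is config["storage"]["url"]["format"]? 0.21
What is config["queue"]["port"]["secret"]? True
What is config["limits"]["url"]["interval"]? 0.27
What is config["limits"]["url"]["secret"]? 9.57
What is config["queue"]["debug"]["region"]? 4096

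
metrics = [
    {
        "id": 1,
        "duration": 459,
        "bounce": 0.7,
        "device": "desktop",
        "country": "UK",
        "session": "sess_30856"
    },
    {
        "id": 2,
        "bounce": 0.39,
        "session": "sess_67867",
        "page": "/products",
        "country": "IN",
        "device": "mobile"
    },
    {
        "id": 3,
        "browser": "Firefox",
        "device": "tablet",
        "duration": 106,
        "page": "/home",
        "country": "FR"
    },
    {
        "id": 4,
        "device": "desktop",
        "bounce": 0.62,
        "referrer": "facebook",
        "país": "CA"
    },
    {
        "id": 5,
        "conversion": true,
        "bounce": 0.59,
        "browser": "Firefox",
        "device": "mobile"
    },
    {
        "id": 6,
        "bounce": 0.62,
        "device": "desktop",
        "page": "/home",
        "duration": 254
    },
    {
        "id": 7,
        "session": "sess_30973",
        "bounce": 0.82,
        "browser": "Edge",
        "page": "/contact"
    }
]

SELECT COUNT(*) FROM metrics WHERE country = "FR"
1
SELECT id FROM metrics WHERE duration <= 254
[3, 6]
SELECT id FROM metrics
[1, 2, 3, 4, 5, 6, 7]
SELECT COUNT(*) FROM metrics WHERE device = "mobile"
2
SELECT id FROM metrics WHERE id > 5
[6, 7]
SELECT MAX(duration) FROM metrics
459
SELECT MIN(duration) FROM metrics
106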